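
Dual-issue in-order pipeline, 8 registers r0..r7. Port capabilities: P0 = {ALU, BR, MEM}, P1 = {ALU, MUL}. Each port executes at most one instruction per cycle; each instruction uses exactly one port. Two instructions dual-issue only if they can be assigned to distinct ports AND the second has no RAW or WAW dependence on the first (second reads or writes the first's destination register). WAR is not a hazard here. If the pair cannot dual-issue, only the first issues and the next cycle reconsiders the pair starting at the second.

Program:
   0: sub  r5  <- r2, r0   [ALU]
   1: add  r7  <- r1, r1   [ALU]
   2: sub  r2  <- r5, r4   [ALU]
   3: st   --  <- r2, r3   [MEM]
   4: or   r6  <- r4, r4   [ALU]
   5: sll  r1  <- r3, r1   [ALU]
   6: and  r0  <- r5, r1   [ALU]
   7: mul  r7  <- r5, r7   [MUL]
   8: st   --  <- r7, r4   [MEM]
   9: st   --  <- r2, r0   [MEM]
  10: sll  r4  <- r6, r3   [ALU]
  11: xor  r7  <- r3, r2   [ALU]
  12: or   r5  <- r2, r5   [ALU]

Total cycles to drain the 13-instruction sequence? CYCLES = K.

CYCLES = 8

c0: i0+i1 sub.ALU;add.ALU  dual
c1: i2 sub.ALU  RAW r2
c2: i3+i4 st.MEM;or.ALU  dual
c3: i5 sll.ALU  RAW r1
c4: i6+i7 and.ALU;mul.MUL  dual
c5: i8 st.MEM  no-port MEM/MEM
c6: i9+i10 st.MEM;sll.ALU  dual
c7: i11+i12 xor.ALU;or.ALU  dual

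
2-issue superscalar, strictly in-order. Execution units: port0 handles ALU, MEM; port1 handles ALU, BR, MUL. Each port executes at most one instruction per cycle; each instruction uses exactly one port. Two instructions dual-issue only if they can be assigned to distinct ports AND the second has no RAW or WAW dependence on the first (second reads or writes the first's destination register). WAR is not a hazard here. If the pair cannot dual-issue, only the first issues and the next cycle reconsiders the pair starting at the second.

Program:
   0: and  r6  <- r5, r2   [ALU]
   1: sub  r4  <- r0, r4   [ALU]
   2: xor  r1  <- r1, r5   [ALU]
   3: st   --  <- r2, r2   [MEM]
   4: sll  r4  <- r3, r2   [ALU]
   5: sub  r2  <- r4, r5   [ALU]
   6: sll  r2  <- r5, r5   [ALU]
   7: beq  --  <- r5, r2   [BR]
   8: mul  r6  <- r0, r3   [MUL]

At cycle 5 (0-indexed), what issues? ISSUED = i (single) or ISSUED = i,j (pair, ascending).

t=0 i0,i1:and/sub ; dual
t=1 i2,i3:xor/st ; dual
t=2 i4:sll ; RAW r4
t=3 i5:sub ; WAW r2
t=4 i6:sll ; RAW r2
t=5 i7:beq ; no-port BR/MUL
t=6 i8:mul ; tail

ISSUED = 7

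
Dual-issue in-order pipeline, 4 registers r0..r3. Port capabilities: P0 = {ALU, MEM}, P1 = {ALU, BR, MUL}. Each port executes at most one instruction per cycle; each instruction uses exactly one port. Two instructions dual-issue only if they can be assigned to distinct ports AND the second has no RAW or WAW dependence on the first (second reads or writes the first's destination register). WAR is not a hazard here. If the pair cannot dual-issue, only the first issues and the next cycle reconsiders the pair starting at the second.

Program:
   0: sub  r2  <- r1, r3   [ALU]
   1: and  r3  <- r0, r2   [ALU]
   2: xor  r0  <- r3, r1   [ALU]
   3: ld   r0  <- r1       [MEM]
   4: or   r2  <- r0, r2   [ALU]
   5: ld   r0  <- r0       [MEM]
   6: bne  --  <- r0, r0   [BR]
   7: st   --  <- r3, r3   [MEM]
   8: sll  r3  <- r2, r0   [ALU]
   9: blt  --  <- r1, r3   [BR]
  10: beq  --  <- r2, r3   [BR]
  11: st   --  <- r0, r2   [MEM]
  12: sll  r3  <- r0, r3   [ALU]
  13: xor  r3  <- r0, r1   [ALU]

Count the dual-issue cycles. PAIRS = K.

PAIRS = 3

#0 head=0: sub.ALU i0 RAW r2
#1 head=1: and.ALU i1 RAW r3
#2 head=2: xor.ALU i2 WAW r0
#3 head=3: ld.MEM i3 RAW r0
#4 head=4: or.ALU ld.MEM i4/i5 dual
#5 head=6: bne.BR st.MEM i6/i7 dual
#6 head=8: sll.ALU i8 RAW r3
#7 head=9: blt.BR i9 no-port BR/BR
#8 head=10: beq.BR st.MEM i10/i11 dual
#9 head=12: sll.ALU i12 WAW r3
#10 head=13: xor.ALU i13 tail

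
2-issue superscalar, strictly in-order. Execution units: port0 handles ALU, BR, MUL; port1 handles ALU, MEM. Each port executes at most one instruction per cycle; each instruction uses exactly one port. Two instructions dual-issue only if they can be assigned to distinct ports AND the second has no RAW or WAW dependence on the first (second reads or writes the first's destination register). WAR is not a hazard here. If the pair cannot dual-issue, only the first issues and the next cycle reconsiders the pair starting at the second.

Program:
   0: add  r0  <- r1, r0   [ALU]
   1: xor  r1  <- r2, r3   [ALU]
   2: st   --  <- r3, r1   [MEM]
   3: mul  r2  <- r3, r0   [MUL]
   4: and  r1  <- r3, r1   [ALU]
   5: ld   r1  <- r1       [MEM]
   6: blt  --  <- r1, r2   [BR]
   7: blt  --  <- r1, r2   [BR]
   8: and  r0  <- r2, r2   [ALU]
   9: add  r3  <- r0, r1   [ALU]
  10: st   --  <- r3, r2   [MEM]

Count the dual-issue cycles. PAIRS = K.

#0 head=0: add.ALU;xor.ALU i0/i1 2-wide
#1 head=2: st.MEM;mul.MUL i2/i3 2-wide
#2 head=4: and.ALU i4 RAW+WAW r1
#3 head=5: ld.MEM i5 RAW r1
#4 head=6: blt.BR i6 no-port BR/BR
#5 head=7: blt.BR;and.ALU i7/i8 2-wide
#6 head=9: add.ALU i9 RAW r3
#7 head=10: st.MEM i10 tail

PAIRS = 3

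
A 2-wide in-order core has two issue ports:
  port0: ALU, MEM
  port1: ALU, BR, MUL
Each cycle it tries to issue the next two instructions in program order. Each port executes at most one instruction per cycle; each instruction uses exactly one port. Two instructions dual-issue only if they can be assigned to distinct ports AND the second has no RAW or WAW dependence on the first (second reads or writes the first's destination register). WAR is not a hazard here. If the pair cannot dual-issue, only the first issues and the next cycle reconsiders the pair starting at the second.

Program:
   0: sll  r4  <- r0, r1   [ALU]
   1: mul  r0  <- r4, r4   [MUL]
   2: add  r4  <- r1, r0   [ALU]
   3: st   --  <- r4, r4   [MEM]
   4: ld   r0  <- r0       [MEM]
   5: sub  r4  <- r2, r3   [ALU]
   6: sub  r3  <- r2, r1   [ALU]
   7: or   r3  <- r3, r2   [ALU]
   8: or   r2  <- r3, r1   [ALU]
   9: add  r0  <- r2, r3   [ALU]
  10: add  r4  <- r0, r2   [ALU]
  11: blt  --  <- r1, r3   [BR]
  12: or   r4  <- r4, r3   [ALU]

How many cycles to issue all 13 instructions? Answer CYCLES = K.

CYCLES = 11

[0] i0  sll.ALU  -- RAW r4
[1] i1  mul.MUL  -- RAW r0
[2] i2  add.ALU  -- RAW r4
[3] i3  st.MEM  -- no-port MEM/MEM
[4] i4,i5  ld.MEM/sub.ALU  -- 2-wide
[5] i6  sub.ALU  -- RAW+WAW r3
[6] i7  or.ALU  -- RAW r3
[7] i8  or.ALU  -- RAW r2
[8] i9  add.ALU  -- RAW r0
[9] i10,i11  add.ALU/blt.BR  -- 2-wide
[10] i12  or.ALU  -- tail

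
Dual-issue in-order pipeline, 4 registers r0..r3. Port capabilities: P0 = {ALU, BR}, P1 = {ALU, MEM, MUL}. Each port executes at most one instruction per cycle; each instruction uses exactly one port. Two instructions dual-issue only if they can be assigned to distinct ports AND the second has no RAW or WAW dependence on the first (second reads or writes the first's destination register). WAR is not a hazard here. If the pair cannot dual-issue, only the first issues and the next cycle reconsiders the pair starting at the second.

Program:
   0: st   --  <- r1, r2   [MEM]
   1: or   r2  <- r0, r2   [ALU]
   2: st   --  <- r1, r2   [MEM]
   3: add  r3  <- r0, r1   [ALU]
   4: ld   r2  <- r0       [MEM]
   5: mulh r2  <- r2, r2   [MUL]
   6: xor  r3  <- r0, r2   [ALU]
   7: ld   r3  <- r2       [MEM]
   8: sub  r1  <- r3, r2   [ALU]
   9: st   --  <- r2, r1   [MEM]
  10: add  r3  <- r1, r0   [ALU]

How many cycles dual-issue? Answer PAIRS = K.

0. st.MEM+or.ALU @i0+i1  | pair
1. st.MEM+add.ALU @i2+i3  | pair
2. ld.MEM @i4  | no-port MEM/MUL
3. mulh.MUL @i5  | RAW r2
4. xor.ALU @i6  | WAW r3
5. ld.MEM @i7  | RAW r3
6. sub.ALU @i8  | RAW r1
7. st.MEM+add.ALU @i9+i10  | pair

PAIRS = 3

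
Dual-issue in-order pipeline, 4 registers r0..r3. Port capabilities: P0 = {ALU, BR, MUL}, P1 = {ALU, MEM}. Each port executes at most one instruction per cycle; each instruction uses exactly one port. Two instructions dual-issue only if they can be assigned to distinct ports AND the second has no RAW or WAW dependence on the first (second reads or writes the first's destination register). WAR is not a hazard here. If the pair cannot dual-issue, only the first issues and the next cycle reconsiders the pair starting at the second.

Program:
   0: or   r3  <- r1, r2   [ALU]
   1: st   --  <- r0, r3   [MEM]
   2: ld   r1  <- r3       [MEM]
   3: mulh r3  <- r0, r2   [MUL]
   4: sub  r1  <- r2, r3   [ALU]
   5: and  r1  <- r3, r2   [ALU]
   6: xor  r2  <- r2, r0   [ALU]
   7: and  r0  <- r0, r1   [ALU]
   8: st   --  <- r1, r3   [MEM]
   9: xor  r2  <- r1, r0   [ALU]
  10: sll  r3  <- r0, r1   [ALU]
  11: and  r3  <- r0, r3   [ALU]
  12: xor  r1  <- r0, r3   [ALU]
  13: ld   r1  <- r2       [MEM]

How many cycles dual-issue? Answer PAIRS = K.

c0: i0 or.ALU  RAW r3
c1: i1 st.MEM  no-port MEM/MEM
c2: i2,i3 ld.MEM;mulh.MUL  2-wide
c3: i4 sub.ALU  WAW r1
c4: i5,i6 and.ALU;xor.ALU  2-wide
c5: i7,i8 and.ALU;st.MEM  2-wide
c6: i9,i10 xor.ALU;sll.ALU  2-wide
c7: i11 and.ALU  RAW r3
c8: i12 xor.ALU  WAW r1
c9: i13 ld.MEM  tail

PAIRS = 4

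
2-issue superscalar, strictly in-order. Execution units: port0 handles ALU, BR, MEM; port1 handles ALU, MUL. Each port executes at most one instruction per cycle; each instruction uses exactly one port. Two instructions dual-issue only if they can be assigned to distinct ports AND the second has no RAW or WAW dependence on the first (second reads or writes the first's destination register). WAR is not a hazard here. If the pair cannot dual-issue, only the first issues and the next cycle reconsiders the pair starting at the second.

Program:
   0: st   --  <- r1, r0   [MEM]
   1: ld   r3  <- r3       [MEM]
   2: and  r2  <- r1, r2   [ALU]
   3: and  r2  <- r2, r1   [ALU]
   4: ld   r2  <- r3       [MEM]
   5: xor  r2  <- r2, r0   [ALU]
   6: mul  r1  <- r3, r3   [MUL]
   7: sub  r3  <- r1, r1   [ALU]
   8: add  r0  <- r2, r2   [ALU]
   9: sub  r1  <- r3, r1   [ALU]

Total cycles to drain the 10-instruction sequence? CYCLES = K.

CYCLES = 7

[0] i0  st.MEM  -- no-port MEM/MEM
[1] i1&i2  ld.MEM;and.ALU  -- 2-wide
[2] i3  and.ALU  -- WAW r2
[3] i4  ld.MEM  -- RAW+WAW r2
[4] i5&i6  xor.ALU;mul.MUL  -- 2-wide
[5] i7&i8  sub.ALU;add.ALU  -- 2-wide
[6] i9  sub.ALU  -- tail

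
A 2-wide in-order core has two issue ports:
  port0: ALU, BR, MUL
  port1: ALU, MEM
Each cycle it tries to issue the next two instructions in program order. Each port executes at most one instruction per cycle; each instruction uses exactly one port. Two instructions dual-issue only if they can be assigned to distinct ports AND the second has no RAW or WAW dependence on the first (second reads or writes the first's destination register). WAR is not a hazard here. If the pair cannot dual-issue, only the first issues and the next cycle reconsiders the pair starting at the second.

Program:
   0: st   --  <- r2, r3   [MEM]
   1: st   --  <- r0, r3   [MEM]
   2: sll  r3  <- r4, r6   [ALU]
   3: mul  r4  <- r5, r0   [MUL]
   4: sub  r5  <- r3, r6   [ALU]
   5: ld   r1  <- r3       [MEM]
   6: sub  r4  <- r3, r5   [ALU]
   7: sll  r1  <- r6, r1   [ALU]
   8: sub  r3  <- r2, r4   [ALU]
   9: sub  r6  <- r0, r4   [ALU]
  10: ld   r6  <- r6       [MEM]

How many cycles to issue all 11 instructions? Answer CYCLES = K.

#0 head=0: st i0 no-port MEM/MEM
#1 head=1: st sll i1,i2 pair
#2 head=3: mul sub i3,i4 pair
#3 head=5: ld sub i5,i6 pair
#4 head=7: sll sub i7,i8 pair
#5 head=9: sub i9 RAW+WAW r6
#6 head=10: ld i10 tail

CYCLES = 7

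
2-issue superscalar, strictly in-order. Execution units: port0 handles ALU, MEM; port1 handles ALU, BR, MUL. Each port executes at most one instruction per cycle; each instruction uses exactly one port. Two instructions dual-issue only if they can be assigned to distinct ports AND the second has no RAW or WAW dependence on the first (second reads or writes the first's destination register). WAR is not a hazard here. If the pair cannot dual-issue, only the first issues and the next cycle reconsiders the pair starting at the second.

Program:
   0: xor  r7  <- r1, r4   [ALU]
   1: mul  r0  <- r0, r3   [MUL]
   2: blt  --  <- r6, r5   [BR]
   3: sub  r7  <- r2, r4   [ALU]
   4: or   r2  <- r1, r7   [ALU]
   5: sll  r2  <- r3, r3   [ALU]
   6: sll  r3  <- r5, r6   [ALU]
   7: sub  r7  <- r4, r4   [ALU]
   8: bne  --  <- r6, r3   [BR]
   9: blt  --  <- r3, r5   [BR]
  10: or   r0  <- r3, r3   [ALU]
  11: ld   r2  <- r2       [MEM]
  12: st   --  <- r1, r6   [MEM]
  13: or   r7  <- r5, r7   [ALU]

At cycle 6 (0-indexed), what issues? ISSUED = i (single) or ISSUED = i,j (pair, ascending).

ISSUED = 11

0. xor.ALU+mul.MUL @i0/i1  | pair
1. blt.BR+sub.ALU @i2/i3  | pair
2. or.ALU @i4  | WAW r2
3. sll.ALU+sll.ALU @i5/i6  | pair
4. sub.ALU+bne.BR @i7/i8  | pair
5. blt.BR+or.ALU @i9/i10  | pair
6. ld.MEM @i11  | no-port MEM/MEM
7. st.MEM+or.ALU @i12/i13  | pair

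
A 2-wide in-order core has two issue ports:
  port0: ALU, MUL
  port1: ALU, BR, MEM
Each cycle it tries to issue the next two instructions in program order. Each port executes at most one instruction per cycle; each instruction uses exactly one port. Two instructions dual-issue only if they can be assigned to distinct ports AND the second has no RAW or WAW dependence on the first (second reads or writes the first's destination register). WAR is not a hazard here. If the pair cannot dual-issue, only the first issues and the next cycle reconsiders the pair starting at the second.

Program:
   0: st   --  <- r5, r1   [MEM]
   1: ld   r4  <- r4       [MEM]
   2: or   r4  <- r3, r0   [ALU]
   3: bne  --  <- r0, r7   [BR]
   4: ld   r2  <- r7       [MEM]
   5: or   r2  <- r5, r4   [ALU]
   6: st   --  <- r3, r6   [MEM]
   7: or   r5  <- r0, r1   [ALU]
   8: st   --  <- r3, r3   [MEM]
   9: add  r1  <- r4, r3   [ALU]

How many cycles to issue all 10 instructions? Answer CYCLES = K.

CYCLES = 7

#0 head=0: st.MEM i0 no-port MEM/MEM
#1 head=1: ld.MEM i1 WAW r4
#2 head=2: or.ALU bne.BR i2/i3 2-wide
#3 head=4: ld.MEM i4 WAW r2
#4 head=5: or.ALU st.MEM i5/i6 2-wide
#5 head=7: or.ALU st.MEM i7/i8 2-wide
#6 head=9: add.ALU i9 tail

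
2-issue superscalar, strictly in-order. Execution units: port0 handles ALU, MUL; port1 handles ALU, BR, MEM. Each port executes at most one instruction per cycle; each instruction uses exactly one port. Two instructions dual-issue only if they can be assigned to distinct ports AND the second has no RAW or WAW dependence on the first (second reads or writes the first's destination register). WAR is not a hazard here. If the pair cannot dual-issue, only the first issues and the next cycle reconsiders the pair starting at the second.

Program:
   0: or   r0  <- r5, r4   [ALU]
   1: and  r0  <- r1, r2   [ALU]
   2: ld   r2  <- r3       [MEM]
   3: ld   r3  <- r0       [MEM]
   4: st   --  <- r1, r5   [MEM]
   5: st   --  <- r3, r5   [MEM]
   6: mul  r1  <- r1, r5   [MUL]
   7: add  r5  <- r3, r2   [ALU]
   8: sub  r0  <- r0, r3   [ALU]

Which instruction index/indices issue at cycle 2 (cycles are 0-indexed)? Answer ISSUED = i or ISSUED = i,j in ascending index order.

0. or @i0  | WAW r0
1. and ld @i1/i2  | pair
2. ld @i3  | no-port MEM/MEM
3. st @i4  | no-port MEM/MEM
4. st mul @i5/i6  | pair
5. add sub @i7/i8  | pair

ISSUED = 3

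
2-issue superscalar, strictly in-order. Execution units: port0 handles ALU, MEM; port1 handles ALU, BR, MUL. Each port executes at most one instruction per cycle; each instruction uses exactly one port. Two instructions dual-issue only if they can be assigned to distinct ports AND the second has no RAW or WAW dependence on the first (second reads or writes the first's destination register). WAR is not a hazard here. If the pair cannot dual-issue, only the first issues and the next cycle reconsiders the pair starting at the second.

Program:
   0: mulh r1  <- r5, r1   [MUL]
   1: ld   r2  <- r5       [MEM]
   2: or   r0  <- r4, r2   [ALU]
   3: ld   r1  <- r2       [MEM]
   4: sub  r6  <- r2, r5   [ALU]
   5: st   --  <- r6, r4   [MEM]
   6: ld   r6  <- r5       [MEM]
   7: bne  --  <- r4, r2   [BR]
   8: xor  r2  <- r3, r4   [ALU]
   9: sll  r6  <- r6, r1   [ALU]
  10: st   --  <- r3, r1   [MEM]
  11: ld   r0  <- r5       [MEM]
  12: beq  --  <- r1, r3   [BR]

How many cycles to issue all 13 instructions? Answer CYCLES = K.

CYCLES = 8

0. mulh.MUL;ld.MEM @i0/i1  | dual
1. or.ALU;ld.MEM @i2/i3  | dual
2. sub.ALU @i4  | RAW r6
3. st.MEM @i5  | no-port MEM/MEM
4. ld.MEM;bne.BR @i6/i7  | dual
5. xor.ALU;sll.ALU @i8/i9  | dual
6. st.MEM @i10  | no-port MEM/MEM
7. ld.MEM;beq.BR @i11/i12  | dual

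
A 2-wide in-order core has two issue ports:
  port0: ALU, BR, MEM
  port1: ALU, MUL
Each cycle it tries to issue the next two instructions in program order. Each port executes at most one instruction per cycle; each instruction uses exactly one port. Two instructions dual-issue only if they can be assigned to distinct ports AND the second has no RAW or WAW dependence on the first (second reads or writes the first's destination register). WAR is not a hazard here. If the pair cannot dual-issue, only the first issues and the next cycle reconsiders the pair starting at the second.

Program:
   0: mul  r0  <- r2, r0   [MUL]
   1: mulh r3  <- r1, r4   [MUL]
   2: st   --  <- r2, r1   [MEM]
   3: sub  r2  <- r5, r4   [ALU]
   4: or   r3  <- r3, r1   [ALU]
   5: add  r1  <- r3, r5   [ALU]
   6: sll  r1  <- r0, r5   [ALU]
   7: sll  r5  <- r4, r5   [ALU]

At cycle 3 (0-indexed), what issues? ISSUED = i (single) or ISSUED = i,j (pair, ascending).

0. mul @i0  | no-port MUL/MUL
1. mulh+st @i1&i2  | pair
2. sub+or @i3&i4  | pair
3. add @i5  | WAW r1
4. sll+sll @i6&i7  | pair

ISSUED = 5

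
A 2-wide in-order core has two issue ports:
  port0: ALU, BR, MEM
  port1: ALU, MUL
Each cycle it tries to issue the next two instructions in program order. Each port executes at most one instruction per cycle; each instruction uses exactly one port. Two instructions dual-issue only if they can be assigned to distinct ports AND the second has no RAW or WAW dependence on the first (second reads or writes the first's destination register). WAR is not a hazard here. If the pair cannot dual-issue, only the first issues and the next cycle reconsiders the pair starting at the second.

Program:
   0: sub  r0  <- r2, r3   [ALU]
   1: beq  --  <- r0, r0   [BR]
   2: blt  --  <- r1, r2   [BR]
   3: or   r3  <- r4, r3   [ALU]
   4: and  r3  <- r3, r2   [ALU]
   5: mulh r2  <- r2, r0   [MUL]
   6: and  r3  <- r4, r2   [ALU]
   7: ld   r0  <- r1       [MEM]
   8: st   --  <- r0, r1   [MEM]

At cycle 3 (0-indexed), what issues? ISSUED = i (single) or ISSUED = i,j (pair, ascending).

c0: i0 sub  RAW r0
c1: i1 beq  no-port BR/BR
c2: i2/i3 blt or  pair
c3: i4/i5 and mulh  pair
c4: i6/i7 and ld  pair
c5: i8 st  tail

ISSUED = 4,5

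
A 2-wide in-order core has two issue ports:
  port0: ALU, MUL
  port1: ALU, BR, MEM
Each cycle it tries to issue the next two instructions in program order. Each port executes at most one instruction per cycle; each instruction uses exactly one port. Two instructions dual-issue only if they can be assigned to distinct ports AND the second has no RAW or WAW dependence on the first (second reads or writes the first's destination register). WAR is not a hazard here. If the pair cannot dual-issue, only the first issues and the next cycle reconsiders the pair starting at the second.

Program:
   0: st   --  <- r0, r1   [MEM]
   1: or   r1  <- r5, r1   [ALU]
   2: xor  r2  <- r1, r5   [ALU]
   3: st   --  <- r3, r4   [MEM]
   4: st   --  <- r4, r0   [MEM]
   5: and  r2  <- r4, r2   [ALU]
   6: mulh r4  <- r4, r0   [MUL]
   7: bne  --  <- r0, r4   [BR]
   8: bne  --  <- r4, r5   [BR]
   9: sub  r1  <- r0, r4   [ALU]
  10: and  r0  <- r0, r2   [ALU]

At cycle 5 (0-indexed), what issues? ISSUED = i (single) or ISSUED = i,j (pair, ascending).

ISSUED = 8,9

  cy0 -> i0,i1 (st.MEM/or.ALU) pair
  cy1 -> i2,i3 (xor.ALU/st.MEM) pair
  cy2 -> i4,i5 (st.MEM/and.ALU) pair
  cy3 -> i6 (mulh.MUL) RAW r4
  cy4 -> i7 (bne.BR) no-port BR/BR
  cy5 -> i8,i9 (bne.BR/sub.ALU) pair
  cy6 -> i10 (and.ALU) tail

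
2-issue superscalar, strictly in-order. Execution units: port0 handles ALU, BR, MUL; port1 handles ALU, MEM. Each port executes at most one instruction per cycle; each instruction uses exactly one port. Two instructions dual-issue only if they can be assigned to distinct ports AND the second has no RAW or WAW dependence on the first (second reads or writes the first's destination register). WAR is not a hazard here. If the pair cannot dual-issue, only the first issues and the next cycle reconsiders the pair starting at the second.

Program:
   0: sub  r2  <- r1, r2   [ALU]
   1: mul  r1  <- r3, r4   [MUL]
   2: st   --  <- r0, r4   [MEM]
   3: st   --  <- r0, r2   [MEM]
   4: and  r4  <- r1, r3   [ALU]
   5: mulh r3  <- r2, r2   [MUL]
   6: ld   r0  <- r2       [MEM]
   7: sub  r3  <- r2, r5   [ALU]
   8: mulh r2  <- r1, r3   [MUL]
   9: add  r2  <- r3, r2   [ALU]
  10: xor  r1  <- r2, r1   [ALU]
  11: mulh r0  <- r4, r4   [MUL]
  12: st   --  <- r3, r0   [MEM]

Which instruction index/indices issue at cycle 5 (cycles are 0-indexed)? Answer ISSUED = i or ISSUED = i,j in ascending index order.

t=0 i0/i1:sub.ALU/mul.MUL ; dual
t=1 i2:st.MEM ; no-port MEM/MEM
t=2 i3/i4:st.MEM/and.ALU ; dual
t=3 i5/i6:mulh.MUL/ld.MEM ; dual
t=4 i7:sub.ALU ; RAW r3
t=5 i8:mulh.MUL ; RAW+WAW r2
t=6 i9:add.ALU ; RAW r2
t=7 i10/i11:xor.ALU/mulh.MUL ; dual
t=8 i12:st.MEM ; tail

ISSUED = 8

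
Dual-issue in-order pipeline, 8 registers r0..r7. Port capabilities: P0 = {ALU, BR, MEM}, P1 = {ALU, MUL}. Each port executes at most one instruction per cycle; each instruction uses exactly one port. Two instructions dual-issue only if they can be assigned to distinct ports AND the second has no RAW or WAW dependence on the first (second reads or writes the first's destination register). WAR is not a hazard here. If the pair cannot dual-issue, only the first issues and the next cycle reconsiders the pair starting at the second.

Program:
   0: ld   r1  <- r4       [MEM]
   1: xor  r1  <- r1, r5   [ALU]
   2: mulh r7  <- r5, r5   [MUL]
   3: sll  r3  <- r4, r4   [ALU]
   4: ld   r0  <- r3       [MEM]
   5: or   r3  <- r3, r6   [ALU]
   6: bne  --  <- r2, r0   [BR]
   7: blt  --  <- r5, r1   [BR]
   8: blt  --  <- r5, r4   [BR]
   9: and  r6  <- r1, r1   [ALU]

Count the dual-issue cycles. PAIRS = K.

PAIRS = 3

#0 head=0: ld i0 RAW+WAW r1
#1 head=1: xor+mulh i1+i2 2-wide
#2 head=3: sll i3 RAW r3
#3 head=4: ld+or i4+i5 2-wide
#4 head=6: bne i6 no-port BR/BR
#5 head=7: blt i7 no-port BR/BR
#6 head=8: blt+and i8+i9 2-wide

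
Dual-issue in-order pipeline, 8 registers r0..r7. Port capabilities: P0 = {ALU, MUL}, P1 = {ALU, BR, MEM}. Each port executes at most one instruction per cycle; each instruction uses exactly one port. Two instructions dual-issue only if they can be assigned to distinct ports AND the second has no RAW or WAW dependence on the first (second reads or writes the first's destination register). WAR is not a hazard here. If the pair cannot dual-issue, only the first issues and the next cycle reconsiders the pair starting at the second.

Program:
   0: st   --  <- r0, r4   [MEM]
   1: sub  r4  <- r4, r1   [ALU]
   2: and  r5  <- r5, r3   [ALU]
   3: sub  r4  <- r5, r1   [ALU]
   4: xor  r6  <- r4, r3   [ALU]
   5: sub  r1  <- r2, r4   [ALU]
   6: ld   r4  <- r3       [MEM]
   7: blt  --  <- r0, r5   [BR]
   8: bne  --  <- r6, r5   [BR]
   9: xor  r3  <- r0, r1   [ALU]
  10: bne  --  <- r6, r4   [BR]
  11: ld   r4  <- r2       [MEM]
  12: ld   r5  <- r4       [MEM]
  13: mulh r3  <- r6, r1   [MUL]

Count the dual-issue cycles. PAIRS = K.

PAIRS = 4

t=0 i0+i1:st.MEM/sub.ALU ; 2-wide
t=1 i2:and.ALU ; RAW r5
t=2 i3:sub.ALU ; RAW r4
t=3 i4+i5:xor.ALU/sub.ALU ; 2-wide
t=4 i6:ld.MEM ; no-port MEM/BR
t=5 i7:blt.BR ; no-port BR/BR
t=6 i8+i9:bne.BR/xor.ALU ; 2-wide
t=7 i10:bne.BR ; no-port BR/MEM
t=8 i11:ld.MEM ; no-port MEM/MEM
t=9 i12+i13:ld.MEM/mulh.MUL ; 2-wide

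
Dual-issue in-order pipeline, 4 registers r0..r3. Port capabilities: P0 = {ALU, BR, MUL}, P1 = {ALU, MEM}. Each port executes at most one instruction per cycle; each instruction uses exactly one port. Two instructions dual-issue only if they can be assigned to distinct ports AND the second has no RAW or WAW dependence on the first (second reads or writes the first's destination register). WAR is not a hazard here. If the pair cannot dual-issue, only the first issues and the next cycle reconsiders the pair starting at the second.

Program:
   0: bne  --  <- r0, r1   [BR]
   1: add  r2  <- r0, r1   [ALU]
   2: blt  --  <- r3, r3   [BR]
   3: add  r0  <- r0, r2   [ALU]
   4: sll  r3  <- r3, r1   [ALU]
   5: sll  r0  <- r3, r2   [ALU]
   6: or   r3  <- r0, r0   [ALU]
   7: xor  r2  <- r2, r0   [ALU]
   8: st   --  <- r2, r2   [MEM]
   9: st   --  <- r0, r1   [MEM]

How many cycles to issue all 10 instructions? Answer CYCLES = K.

CYCLES = 7

t=0 i0&i1:bne+add ; dual
t=1 i2&i3:blt+add ; dual
t=2 i4:sll ; RAW r3
t=3 i5:sll ; RAW r0
t=4 i6&i7:or+xor ; dual
t=5 i8:st ; no-port MEM/MEM
t=6 i9:st ; tail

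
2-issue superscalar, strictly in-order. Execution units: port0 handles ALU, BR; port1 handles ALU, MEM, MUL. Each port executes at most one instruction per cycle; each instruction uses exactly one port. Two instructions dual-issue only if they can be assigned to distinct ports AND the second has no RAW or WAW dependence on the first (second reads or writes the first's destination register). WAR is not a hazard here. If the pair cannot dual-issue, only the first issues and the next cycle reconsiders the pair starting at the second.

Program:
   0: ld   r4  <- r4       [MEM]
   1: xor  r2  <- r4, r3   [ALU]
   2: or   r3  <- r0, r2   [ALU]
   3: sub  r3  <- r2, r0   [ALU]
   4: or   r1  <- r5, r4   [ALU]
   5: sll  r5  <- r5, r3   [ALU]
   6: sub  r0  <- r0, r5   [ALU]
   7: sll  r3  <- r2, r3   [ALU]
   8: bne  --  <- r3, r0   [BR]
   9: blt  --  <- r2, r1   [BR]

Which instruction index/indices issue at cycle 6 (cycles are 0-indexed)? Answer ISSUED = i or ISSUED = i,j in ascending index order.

  cy0 -> i0 (ld) RAW r4
  cy1 -> i1 (xor) RAW r2
  cy2 -> i2 (or) WAW r3
  cy3 -> i3&i4 (sub;or) dual
  cy4 -> i5 (sll) RAW r5
  cy5 -> i6&i7 (sub;sll) dual
  cy6 -> i8 (bne) no-port BR/BR
  cy7 -> i9 (blt) tail

ISSUED = 8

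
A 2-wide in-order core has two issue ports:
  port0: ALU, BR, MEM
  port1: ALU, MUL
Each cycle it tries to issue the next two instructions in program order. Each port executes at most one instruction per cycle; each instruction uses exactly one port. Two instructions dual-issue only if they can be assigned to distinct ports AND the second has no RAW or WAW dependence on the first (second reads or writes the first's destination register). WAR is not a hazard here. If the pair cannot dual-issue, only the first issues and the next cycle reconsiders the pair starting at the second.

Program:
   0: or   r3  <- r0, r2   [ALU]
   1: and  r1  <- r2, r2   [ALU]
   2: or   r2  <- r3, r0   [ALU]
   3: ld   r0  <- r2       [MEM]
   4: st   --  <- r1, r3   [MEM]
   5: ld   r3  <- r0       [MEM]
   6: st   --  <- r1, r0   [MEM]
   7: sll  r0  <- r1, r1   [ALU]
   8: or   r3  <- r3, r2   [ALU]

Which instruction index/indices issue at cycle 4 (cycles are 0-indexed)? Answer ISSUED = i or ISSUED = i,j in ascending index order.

ISSUED = 5

c0: i0/i1 or.ALU+and.ALU  2-wide
c1: i2 or.ALU  RAW r2
c2: i3 ld.MEM  no-port MEM/MEM
c3: i4 st.MEM  no-port MEM/MEM
c4: i5 ld.MEM  no-port MEM/MEM
c5: i6/i7 st.MEM+sll.ALU  2-wide
c6: i8 or.ALU  tail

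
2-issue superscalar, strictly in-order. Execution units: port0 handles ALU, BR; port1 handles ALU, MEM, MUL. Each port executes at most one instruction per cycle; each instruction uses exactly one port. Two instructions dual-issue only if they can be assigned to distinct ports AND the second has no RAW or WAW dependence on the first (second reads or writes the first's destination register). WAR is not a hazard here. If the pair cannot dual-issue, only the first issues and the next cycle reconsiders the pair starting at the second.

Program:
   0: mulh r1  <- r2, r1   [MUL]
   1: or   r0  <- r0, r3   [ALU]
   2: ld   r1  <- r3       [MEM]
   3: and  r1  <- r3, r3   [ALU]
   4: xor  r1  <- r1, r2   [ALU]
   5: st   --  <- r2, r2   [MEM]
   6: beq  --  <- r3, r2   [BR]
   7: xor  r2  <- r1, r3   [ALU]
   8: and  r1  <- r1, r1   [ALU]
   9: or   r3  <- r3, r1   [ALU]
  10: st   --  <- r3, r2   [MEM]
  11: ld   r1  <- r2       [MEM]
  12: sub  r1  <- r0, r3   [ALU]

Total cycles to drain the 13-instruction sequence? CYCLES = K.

c0: i0&i1 mulh or  pair
c1: i2 ld  WAW r1
c2: i3 and  RAW+WAW r1
c3: i4&i5 xor st  pair
c4: i6&i7 beq xor  pair
c5: i8 and  RAW r1
c6: i9 or  RAW r3
c7: i10 st  no-port MEM/MEM
c8: i11 ld  WAW r1
c9: i12 sub  tail

CYCLES = 10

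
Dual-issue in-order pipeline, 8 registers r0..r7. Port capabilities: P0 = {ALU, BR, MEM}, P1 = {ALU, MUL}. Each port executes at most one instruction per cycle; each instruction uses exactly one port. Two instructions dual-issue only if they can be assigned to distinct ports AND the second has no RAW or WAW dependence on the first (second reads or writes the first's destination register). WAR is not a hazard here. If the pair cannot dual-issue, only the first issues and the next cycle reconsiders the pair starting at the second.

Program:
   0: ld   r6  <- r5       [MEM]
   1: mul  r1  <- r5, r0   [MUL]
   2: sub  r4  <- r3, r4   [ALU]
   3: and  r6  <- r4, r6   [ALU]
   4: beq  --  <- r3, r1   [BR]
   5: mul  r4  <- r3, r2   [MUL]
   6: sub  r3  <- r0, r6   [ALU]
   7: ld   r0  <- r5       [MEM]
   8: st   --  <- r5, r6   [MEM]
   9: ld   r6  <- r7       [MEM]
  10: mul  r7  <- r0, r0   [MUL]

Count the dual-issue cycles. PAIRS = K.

[0] i0&i1  ld mul  -- pair
[1] i2  sub  -- RAW r4
[2] i3&i4  and beq  -- pair
[3] i5&i6  mul sub  -- pair
[4] i7  ld  -- no-port MEM/MEM
[5] i8  st  -- no-port MEM/MEM
[6] i9&i10  ld mul  -- pair

PAIRS = 4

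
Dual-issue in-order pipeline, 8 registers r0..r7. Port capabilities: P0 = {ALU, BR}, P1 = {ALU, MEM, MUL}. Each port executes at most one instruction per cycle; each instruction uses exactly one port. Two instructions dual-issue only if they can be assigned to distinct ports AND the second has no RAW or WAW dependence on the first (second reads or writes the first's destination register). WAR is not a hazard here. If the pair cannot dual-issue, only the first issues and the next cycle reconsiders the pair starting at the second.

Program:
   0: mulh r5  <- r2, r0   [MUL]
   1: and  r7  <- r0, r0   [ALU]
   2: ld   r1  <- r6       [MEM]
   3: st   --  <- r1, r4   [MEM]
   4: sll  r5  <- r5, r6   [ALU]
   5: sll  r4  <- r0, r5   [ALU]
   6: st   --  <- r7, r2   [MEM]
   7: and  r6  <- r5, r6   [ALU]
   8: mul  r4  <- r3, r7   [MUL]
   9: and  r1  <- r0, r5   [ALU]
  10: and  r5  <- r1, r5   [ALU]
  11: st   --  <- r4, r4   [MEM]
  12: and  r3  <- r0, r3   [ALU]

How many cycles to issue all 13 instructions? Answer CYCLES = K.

0. mulh.MUL and.ALU @i0,i1  | 2-wide
1. ld.MEM @i2  | no-port MEM/MEM
2. st.MEM sll.ALU @i3,i4  | 2-wide
3. sll.ALU st.MEM @i5,i6  | 2-wide
4. and.ALU mul.MUL @i7,i8  | 2-wide
5. and.ALU @i9  | RAW r1
6. and.ALU st.MEM @i10,i11  | 2-wide
7. and.ALU @i12  | tail

CYCLES = 8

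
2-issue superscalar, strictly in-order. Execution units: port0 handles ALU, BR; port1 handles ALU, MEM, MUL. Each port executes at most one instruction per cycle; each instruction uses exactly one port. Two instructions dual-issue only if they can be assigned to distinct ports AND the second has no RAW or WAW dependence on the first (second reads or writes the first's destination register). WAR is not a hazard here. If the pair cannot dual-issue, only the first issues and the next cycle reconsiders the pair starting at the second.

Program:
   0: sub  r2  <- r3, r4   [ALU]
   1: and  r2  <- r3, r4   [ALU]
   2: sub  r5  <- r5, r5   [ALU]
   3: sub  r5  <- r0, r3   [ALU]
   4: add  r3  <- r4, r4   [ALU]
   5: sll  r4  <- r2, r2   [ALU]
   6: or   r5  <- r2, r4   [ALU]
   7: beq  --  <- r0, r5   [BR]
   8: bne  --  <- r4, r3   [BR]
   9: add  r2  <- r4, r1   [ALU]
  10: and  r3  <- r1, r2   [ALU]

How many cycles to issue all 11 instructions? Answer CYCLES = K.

#0 head=0: sub i0 WAW r2
#1 head=1: and sub i1&i2 2-wide
#2 head=3: sub add i3&i4 2-wide
#3 head=5: sll i5 RAW r4
#4 head=6: or i6 RAW r5
#5 head=7: beq i7 no-port BR/BR
#6 head=8: bne add i8&i9 2-wide
#7 head=10: and i10 tail

CYCLES = 8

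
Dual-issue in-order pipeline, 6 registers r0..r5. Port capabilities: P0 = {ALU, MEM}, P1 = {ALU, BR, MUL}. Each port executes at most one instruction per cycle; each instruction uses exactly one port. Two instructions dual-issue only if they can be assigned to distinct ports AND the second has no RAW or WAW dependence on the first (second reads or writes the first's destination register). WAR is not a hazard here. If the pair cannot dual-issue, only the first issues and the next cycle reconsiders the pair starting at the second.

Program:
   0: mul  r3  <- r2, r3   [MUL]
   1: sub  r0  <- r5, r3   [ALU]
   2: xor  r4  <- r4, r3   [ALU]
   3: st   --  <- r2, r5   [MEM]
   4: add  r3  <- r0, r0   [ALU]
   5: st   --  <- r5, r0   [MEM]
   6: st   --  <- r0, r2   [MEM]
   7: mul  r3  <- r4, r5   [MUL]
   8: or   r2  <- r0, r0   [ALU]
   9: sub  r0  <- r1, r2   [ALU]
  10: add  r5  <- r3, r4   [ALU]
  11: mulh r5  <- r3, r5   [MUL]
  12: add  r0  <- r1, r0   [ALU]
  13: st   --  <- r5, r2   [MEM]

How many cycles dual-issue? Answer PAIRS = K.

0. mul @i0  | RAW r3
1. sub;xor @i1/i2  | 2-wide
2. st;add @i3/i4  | 2-wide
3. st @i5  | no-port MEM/MEM
4. st;mul @i6/i7  | 2-wide
5. or @i8  | RAW r2
6. sub;add @i9/i10  | 2-wide
7. mulh;add @i11/i12  | 2-wide
8. st @i13  | tail

PAIRS = 5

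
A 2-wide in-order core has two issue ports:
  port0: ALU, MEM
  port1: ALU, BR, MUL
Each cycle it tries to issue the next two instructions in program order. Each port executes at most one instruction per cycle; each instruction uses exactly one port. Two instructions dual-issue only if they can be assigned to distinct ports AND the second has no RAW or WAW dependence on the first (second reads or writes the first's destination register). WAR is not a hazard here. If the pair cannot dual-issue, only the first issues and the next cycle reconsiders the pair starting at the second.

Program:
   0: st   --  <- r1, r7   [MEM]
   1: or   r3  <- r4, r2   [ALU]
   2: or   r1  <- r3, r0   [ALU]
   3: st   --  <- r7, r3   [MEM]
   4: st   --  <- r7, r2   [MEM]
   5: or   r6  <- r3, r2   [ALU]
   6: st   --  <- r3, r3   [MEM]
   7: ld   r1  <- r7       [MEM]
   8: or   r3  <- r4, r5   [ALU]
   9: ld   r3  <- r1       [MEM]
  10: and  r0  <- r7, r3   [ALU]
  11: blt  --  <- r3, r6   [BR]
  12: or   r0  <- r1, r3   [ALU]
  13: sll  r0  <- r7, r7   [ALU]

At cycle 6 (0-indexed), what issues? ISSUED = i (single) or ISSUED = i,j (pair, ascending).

ISSUED = 10,11

0. st.MEM+or.ALU @i0&i1  | dual
1. or.ALU+st.MEM @i2&i3  | dual
2. st.MEM+or.ALU @i4&i5  | dual
3. st.MEM @i6  | no-port MEM/MEM
4. ld.MEM+or.ALU @i7&i8  | dual
5. ld.MEM @i9  | RAW r3
6. and.ALU+blt.BR @i10&i11  | dual
7. or.ALU @i12  | WAW r0
8. sll.ALU @i13  | tail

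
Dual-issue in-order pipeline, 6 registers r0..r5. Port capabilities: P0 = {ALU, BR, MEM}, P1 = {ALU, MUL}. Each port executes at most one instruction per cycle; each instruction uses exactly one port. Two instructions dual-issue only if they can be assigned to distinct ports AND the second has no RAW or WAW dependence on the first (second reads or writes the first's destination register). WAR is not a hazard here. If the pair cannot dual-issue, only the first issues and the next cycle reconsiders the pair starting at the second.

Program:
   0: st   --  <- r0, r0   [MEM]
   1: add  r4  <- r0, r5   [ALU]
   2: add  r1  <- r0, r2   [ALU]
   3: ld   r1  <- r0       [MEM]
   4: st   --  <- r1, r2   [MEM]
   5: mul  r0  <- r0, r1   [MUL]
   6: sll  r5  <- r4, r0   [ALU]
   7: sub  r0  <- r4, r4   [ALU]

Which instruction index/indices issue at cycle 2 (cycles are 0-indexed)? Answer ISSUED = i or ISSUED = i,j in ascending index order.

c0: i0,i1 st.MEM+add.ALU  2-wide
c1: i2 add.ALU  WAW r1
c2: i3 ld.MEM  no-port MEM/MEM
c3: i4,i5 st.MEM+mul.MUL  2-wide
c4: i6,i7 sll.ALU+sub.ALU  2-wide

ISSUED = 3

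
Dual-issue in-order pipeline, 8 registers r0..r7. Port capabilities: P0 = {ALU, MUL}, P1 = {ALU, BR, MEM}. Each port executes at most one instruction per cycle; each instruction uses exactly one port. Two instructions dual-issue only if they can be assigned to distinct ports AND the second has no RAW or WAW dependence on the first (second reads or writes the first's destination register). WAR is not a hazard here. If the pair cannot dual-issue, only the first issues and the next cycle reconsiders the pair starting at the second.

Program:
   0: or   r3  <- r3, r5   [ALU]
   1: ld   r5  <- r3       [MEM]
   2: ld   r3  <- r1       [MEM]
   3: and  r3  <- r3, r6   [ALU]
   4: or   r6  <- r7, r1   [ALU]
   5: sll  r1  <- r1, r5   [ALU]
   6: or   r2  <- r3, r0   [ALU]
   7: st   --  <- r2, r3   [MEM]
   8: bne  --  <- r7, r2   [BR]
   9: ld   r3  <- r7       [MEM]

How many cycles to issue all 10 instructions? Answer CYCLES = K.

[0] i0  or.ALU  -- RAW r3
[1] i1  ld.MEM  -- no-port MEM/MEM
[2] i2  ld.MEM  -- RAW+WAW r3
[3] i3&i4  and.ALU;or.ALU  -- pair
[4] i5&i6  sll.ALU;or.ALU  -- pair
[5] i7  st.MEM  -- no-port MEM/BR
[6] i8  bne.BR  -- no-port BR/MEM
[7] i9  ld.MEM  -- tail

CYCLES = 8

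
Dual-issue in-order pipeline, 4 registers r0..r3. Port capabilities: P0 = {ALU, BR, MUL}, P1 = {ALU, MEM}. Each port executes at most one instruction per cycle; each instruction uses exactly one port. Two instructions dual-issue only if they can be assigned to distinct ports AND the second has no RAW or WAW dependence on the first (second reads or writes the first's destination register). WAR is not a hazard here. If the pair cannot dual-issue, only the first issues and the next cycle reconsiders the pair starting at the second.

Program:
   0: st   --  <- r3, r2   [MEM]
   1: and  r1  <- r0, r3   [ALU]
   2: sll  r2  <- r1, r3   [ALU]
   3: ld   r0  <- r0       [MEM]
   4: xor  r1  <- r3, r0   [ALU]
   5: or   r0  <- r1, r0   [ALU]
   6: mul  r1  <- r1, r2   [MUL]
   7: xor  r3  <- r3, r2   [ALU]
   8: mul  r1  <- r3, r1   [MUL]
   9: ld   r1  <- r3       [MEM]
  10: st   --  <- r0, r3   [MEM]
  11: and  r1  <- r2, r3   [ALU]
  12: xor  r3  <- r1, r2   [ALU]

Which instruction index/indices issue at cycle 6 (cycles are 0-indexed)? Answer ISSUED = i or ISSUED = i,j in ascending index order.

#0 head=0: st.MEM and.ALU i0&i1 pair
#1 head=2: sll.ALU ld.MEM i2&i3 pair
#2 head=4: xor.ALU i4 RAW r1
#3 head=5: or.ALU mul.MUL i5&i6 pair
#4 head=7: xor.ALU i7 RAW r3
#5 head=8: mul.MUL i8 WAW r1
#6 head=9: ld.MEM i9 no-port MEM/MEM
#7 head=10: st.MEM and.ALU i10&i11 pair
#8 head=12: xor.ALU i12 tail

ISSUED = 9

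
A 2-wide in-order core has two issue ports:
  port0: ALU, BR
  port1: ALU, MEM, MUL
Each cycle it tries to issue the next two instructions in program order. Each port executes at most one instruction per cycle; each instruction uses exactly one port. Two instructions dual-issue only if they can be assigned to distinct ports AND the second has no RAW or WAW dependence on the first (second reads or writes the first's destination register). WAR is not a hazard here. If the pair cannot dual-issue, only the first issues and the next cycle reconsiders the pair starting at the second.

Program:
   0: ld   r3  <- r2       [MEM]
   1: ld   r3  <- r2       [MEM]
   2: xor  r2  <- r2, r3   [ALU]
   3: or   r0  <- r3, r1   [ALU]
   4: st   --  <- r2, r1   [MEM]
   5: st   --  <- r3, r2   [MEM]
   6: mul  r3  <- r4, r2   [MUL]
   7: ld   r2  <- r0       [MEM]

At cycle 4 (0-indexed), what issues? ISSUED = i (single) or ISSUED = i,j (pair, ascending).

  cy0 -> i0 (ld) no-port MEM/MEM
  cy1 -> i1 (ld) RAW r3
  cy2 -> i2,i3 (xor/or) pair
  cy3 -> i4 (st) no-port MEM/MEM
  cy4 -> i5 (st) no-port MEM/MUL
  cy5 -> i6 (mul) no-port MUL/MEM
  cy6 -> i7 (ld) tail

ISSUED = 5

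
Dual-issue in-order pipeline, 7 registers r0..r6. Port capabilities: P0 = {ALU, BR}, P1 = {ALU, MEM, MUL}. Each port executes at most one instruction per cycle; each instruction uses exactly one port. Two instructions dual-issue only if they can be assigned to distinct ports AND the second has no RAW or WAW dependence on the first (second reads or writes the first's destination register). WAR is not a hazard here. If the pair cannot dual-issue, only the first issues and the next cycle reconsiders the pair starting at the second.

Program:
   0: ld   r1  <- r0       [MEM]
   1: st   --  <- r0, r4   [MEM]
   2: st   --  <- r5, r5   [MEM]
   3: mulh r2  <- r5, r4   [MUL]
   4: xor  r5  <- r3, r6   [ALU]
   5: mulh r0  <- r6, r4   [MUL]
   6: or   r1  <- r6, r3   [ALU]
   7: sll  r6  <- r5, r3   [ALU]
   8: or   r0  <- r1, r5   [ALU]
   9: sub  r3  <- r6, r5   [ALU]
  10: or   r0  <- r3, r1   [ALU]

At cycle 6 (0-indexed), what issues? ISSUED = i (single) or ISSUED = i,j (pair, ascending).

t=0 i0:ld.MEM ; no-port MEM/MEM
t=1 i1:st.MEM ; no-port MEM/MEM
t=2 i2:st.MEM ; no-port MEM/MUL
t=3 i3,i4:mulh.MUL/xor.ALU ; 2-wide
t=4 i5,i6:mulh.MUL/or.ALU ; 2-wide
t=5 i7,i8:sll.ALU/or.ALU ; 2-wide
t=6 i9:sub.ALU ; RAW r3
t=7 i10:or.ALU ; tail

ISSUED = 9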